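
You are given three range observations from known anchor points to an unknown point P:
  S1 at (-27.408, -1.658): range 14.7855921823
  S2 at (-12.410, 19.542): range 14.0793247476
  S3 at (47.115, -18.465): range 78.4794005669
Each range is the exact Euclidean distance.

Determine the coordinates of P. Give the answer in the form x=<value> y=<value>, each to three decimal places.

x=-24.824 y=12.900

eq1: (x + 27.408)² + (y + 1.658)² = 14.7855921823²
eq2: (x + 12.410)² + (y − 19.542)² = 14.0793247476²
eq3: (x − 47.115)² + (y + 18.465)² = 78.4794005669²
eq2−eq1, eq2−eq3 (x²,y² cancel):
  -29.996·x − 42.400·y = 197.663213
  119.050·x − 76.014·y = -3935.907342
det = -29.996·-76.014 − -42.400·119.050 = 7327.835944
x = (197.663213·-76.014 − -42.400·-3935.907342) / 7327.835944 = -24.824197
y = (-29.996·-3935.907342 − 197.663213·119.050) / 7327.835944 = 12.900080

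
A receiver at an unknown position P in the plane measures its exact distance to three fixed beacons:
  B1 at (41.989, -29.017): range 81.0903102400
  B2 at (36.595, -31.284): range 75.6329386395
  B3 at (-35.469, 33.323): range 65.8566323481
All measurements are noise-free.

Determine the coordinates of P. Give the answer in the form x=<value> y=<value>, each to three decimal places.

x=-39.029 y=-32.437

eq1: (x − 41.989)² + (y + 29.017)² = 81.0903102400²
eq2: (x − 36.595)² + (y + 31.284)² = 75.6329386395²
eq3: (x + 35.469)² + (y − 33.323)² = 65.8566323481²
eq2−eq3, eq2−eq1 (x²,y² cancel):
  -144.128·x + 129.214·y = 1433.834992
  10.788·x + 4.534·y = -568.117279
det = -144.128·4.534 − 129.214·10.788 = -2047.436984
x = (1433.834992·4.534 − 129.214·-568.117279) / -2047.436984 = -39.029144
y = (-144.128·-568.117279 − 1433.834992·10.788) / -2047.436984 = -32.437333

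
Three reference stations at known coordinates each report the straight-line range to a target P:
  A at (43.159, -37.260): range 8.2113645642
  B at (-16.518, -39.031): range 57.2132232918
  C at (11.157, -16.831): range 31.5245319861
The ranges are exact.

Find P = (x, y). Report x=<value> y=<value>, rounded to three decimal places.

eq1: (x − 43.159)² + (y + 37.260)² = 8.2113645642²
eq2: (x + 16.518)² + (y + 39.031)² = 57.2132232918²
eq3: (x − 11.157)² + (y + 16.831)² = 31.5245319861²
eq3−eq1, eq3−eq2 (x²,y² cancel):
  64.004·x − 40.858·y = 3769.615280
  -55.350·x − 44.400·y = -891.054727
det = 64.004·-44.400 − -40.858·-55.350 = -5103.267900
x = (3769.615280·-44.400 − -40.858·-891.054727) / -5103.267900 = 39.930812
y = (64.004·-891.054727 − 3769.615280·-55.350) / -5103.267900 = -29.709814

x=39.931 y=-29.710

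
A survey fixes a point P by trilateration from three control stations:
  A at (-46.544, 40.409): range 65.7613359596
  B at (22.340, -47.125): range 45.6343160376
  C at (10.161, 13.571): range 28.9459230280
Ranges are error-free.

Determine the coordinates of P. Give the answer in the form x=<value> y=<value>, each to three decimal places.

x=-5.362 y=-10.861

eq1: (x + 46.544)² + (y − 40.409)² = 65.7613359596²
eq2: (x − 22.340)² + (y + 47.125)² = 45.6343160376²
eq3: (x − 10.161)² + (y − 13.571)² = 28.9459230280²
eq2−eq1, eq2−eq3 (x²,y² cancel):
  -137.768·x + 175.068·y = -1162.672515
  -24.358·x + 121.392·y = -1187.798923
det = -137.768·121.392 − 175.068·-24.358 = -12459.626712
x = (-1162.672515·121.392 − 175.068·-1187.798923) / -12459.626712 = -5.361833
y = (-137.768·-1187.798923 − -1162.672515·-24.358) / -12459.626712 = -10.860703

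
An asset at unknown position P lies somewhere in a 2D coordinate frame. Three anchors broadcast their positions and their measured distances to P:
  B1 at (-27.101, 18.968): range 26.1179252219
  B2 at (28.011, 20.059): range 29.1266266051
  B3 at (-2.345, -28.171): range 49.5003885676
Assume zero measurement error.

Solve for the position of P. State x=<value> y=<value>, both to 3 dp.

x=-1.089 y=21.313

eq1: (x + 27.101)² + (y − 18.968)² = 26.1179252219²
eq2: (x − 28.011)² + (y − 20.059)² = 29.1266266051²
eq3: (x + 2.345)² + (y + 28.171)² = 49.5003885676²
eq3−eq2, eq3−eq1 (x²,y² cancel):
  60.712·x + 96.460·y = 1989.803427
  -49.512·x + 94.278·y = 2063.287409
det = 60.712·94.278 − 96.460·-49.512 = 10499.733456
x = (1989.803427·94.278 − 96.460·2063.287409) / 10499.733456 = -1.088601
y = (60.712·2063.287409 − 1989.803427·-49.512) / 10499.733456 = 21.313441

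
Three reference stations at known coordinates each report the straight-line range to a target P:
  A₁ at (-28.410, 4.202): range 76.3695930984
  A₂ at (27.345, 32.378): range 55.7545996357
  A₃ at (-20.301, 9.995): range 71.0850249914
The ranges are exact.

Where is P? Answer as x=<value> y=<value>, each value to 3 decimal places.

x=43.709 y=-20.921

eq1: (x + 28.410)² + (y − 4.202)² = 76.3695930984²
eq2: (x − 27.345)² + (y − 32.378)² = 55.7545996357²
eq3: (x + 20.301)² + (y − 9.995)² = 71.0850249914²
eq1−eq2, eq1−eq3 (x²,y² cancel):
  111.510·x + 56.352·y = 3695.038374
  16.218·x + 11.586·y = 466.479694
det = 111.510·11.586 − 56.352·16.218 = 378.038124
x = (3695.038374·11.586 − 56.352·466.479694) / 378.038124 = 43.708954
y = (111.510·466.479694 − 3695.038374·16.218) / 378.038124 = -20.921122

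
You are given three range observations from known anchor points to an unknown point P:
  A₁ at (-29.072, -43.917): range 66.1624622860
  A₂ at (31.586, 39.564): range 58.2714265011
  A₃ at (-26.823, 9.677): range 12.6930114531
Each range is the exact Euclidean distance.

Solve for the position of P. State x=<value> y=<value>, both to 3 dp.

eq1: (x + 29.072)² + (y + 43.917)² = 66.1624622860²
eq2: (x − 31.586)² + (y − 39.564)² = 58.2714265011²
eq3: (x + 26.823)² + (y − 9.677)² = 12.6930114531²
eq3−eq2, eq3−eq1 (x²,y² cancel):
  116.818·x + 59.774·y = -1484.578773
  -4.498·x − 107.188·y = -2255.592461
det = 116.818·-107.188 − 59.774·-4.498 = -12252.624332
x = (-1484.578773·-107.188 − 59.774·-2255.592461) / -12252.624332 = -23.991172
y = (116.818·-2255.592461 − -1484.578773·-4.498) / -12252.624332 = 22.050087

x=-23.991 y=22.050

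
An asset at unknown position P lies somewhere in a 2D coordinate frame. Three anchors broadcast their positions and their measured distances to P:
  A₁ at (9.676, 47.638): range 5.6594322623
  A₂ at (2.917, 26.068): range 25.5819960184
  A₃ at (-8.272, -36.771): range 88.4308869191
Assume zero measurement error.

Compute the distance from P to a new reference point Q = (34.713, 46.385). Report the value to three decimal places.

eq1: (x − 9.676)² + (y − 47.638)² = 5.6594322623²
eq2: (x − 2.917)² + (y − 26.068)² = 25.5819960184²
eq3: (x + 8.272)² + (y + 36.771)² = 88.4308869191²
eq1−eq3, eq1−eq2 (x²,y² cancel):
  -35.896·x − 168.818·y = -8730.464183
  -13.518·x − 43.140·y = -2297.363854
det = -35.896·-43.140 − -168.818·-13.518 = -733.528284
x = (-8730.464183·-43.140 − -168.818·-2297.363854) / -733.528284 = 15.274321
y = (-35.896·-2297.363854 − -8730.464183·-13.518) / -733.528284 = 48.467445
|P − Q| = √((15.274321 − 34.713)² + (48.467445 − 46.385)²) = 19.549906

19.550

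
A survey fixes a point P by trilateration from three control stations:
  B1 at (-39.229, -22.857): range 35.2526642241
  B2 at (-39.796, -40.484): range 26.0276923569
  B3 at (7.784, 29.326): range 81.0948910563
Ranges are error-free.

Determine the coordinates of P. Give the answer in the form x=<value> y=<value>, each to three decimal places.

eq1: (x + 39.229)² + (y + 22.857)² = 35.2526642241²
eq2: (x + 39.796)² + (y + 40.484)² = 26.0276923569²
eq3: (x − 7.784)² + (y − 29.326)² = 81.0948910563²
eq1−eq2, eq1−eq3 (x²,y² cancel):
  -1.134·x − 35.254·y = 1726.628547
  94.026·x + 104.366·y = -6474.382979
det = -1.134·104.366 − -35.254·94.026 = 3196.441560
x = (1726.628547·104.366 − -35.254·-6474.382979) / 3196.441560 = -15.031272
y = (-1.134·-6474.382979 − 1726.628547·94.026) / 3196.441560 = -48.493308

x=-15.031 y=-48.493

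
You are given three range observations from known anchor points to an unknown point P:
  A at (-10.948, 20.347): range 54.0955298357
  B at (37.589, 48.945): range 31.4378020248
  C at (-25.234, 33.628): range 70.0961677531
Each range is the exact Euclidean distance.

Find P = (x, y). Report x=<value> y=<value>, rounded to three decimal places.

eq1: (x + 10.948)² + (y − 20.347)² = 54.0955298357²
eq2: (x − 37.589)² + (y − 48.945)² = 31.4378020248²
eq3: (x + 25.234)² + (y − 33.628)² = 70.0961677531²
eq3−eq1, eq3−eq2 (x²,y² cancel):
  28.572·x − 26.562·y = 753.408358
  125.646·x + 30.634·y = 5966.086144
det = 28.572·30.634 − -26.562·125.646 = 4212.683700
x = (753.408358·30.634 − -26.562·5966.086144) / 4212.683700 = 43.096303
y = (28.572·5966.086144 − 753.408358·125.646) / 4212.683700 = 17.993344

x=43.096 y=17.993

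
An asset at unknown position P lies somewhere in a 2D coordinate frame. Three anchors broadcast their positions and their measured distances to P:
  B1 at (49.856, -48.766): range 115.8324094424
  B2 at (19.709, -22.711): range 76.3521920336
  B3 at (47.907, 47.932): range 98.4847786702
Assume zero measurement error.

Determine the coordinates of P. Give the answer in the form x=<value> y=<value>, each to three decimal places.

eq1: (x − 49.856)² + (y + 48.766)² = 115.8324094424²
eq2: (x − 19.709)² + (y + 22.711)² = 76.3521920336²
eq3: (x − 47.907)² + (y − 47.932)² = 98.4847786702²
eq2−eq1, eq2−eq3 (x²,y² cancel):
  60.294·x − 52.110·y = -3627.980559
  56.396·x + 141.286·y = -181.271330
det = 60.294·141.286 − -52.110·56.396 = 11457.493644
x = (-3627.980559·141.286 − -52.110·-181.271330) / 11457.493644 = -45.562226
y = (60.294·-181.271330 − -3627.980559·56.396) / 11457.493644 = 16.903698

x=-45.562 y=16.904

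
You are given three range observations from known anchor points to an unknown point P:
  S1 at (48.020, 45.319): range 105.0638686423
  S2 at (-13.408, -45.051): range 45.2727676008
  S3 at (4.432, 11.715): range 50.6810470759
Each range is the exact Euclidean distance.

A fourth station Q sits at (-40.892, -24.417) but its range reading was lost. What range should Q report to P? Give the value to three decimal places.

14.841

eq1: (x − 48.020)² + (y − 45.319)² = 105.0638686423²
eq2: (x + 13.408)² + (y + 45.051)² = 45.2727676008²
eq3: (x − 4.432)² + (y − 11.715)² = 50.6810470759²
eq2−eq1, eq2−eq3 (x²,y² cancel):
  122.856·x + 180.740·y = -6838.427912
  35.680·x + 113.532·y = -2571.428262
det = 122.856·113.532 − 180.740·35.680 = 7499.284192
x = (-6838.427912·113.532 − 180.740·-2571.428262) / 7499.284192 = -41.553360
y = (122.856·-2571.428262 − -6838.427912·35.680) / 7499.284192 = -9.590286
|P − Q| = √((-41.553360 − -40.892)² + (-9.590286 − -24.417)²) = 14.841457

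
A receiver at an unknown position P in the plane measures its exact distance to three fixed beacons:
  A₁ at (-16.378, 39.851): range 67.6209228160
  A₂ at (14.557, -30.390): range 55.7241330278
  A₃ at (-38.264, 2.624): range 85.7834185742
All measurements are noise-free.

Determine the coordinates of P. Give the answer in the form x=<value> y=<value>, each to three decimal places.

x=46.592 y=15.206

eq1: (x + 16.378)² + (y − 39.851)² = 67.6209228160²
eq2: (x − 14.557)² + (y + 30.390)² = 55.7241330278²
eq3: (x + 38.264)² + (y − 2.624)² = 85.7834185742²
eq3−eq1, eq3−eq2 (x²,y² cancel):
  43.772·x + 74.454·y = 3171.527713
  105.642·x − 66.028·y = 3918.055178
det = 43.772·-66.028 − 74.454·105.642 = -10755.647084
x = (3171.527713·-66.028 − 74.454·3918.055178) / -10755.647084 = 46.591759
y = (43.772·3918.055178 − 3171.527713·105.642) / -10755.647084 = 15.205540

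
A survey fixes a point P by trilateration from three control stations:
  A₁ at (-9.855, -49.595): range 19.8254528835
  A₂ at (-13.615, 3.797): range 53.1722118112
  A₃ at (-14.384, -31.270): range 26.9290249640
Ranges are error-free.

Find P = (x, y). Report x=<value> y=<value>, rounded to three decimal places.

eq1: (x + 9.855)² + (y + 49.595)² = 19.8254528835²
eq2: (x + 13.615)² + (y − 3.797)² = 53.1722118112²
eq3: (x + 14.384)² + (y + 31.270)² = 26.9290249640²
eq2−eq1, eq2−eq3 (x²,y² cancel):
  7.520·x − 106.784·y = 4791.235143
  -1.538·x − 70.134·y = 3087.038645
det = 7.520·-70.134 − -106.784·-1.538 = -691.641472
x = (4791.235143·-70.134 − -106.784·3087.038645) / -691.641472 = 9.227542
y = (7.520·3087.038645 − 4791.235143·-1.538) / -691.641472 = -44.218647

x=9.228 y=-44.219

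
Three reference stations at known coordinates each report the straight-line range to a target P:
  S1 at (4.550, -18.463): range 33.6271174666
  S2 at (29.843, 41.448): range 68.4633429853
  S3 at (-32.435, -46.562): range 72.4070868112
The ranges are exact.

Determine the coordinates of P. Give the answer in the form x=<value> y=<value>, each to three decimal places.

x=37.172 y=-26.622

eq1: (x − 4.550)² + (y + 18.463)² = 33.6271174666²
eq2: (x − 29.843)² + (y − 41.448)² = 68.4633429853²
eq3: (x + 32.435)² + (y + 46.562)² = 72.4070868112²
eq1−eq2, eq1−eq3 (x²,y² cancel):
  50.586·x + 119.822·y = -1309.489820
  -73.970·x − 56.198·y = -1253.538991
det = 50.586·-56.198 − 119.822·-73.970 = 6020.401312
x = (-1309.489820·-56.198 − 119.822·-1253.538991) / 6020.401312 = 37.172316
y = (50.586·-1253.538991 − -1309.489820·-73.970) / 6020.401312 = -26.621894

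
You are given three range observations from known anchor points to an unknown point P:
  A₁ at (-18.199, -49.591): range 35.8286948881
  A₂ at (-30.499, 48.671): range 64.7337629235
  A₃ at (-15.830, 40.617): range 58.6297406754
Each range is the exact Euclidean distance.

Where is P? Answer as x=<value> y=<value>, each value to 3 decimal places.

x=-30.828 y=-16.062

eq1: (x + 18.199)² + (y + 49.591)² = 35.8286948881²
eq2: (x + 30.499)² + (y − 48.671)² = 64.7337629235²
eq3: (x + 15.830)² + (y − 40.617)² = 58.6297406754²
eq3−eq1, eq3−eq2 (x²,y² cancel):
  -4.738·x − 180.416·y = 3043.892407
  -29.338·x + 16.108·y = 645.712082
det = -4.738·16.108 − -180.416·-29.338 = -5369.364312
x = (3043.892407·16.108 − -180.416·645.712082) / -5369.364312 = -30.828195
y = (-4.738·645.712082 − 3043.892407·-29.338) / -5369.364312 = -16.061926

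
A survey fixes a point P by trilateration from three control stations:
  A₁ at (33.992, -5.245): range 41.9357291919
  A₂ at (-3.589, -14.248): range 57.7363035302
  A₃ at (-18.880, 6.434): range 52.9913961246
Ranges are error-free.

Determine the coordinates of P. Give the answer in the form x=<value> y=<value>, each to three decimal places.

x=25.251 y=35.770

eq1: (x − 33.992)² + (y + 5.245)² = 41.9357291919²
eq2: (x + 3.589)² + (y + 14.248)² = 57.7363035302²
eq3: (x + 18.880)² + (y − 6.434)² = 52.9913961246²
eq3−eq2, eq3−eq1 (x²,y² cancel):
  30.582·x − 41.364·y = -707.357013
  105.744·x − 23.358·y = 1834.598013
det = 30.582·-23.358 − -41.364·105.744 = 3659.660460
x = (-707.357013·-23.358 − -41.364·1834.598013) / 3659.660460 = 25.250637
y = (30.582·1834.598013 − -707.357013·105.744) / 3659.660460 = 35.769558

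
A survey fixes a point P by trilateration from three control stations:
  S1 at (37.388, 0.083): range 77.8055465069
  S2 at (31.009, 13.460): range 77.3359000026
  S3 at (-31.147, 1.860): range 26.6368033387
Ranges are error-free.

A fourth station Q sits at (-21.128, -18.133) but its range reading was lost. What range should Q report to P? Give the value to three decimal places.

eq1: (x − 37.388)² + (y − 0.083)² = 77.8055465069²
eq2: (x − 31.009)² + (y − 13.460)² = 77.3359000026²
eq3: (x + 31.147)² + (y − 1.860)² = 26.6368033387²
eq3−eq2, eq3−eq1 (x²,y² cancel):
  124.312·x + 23.200·y = -5102.187665
  137.070·x − 3.554·y = -4919.909551
det = 124.312·-3.554 − 23.200·137.070 = -3621.828848
x = (-5102.187665·-3.554 − 23.200·-4919.909551) / -3621.828848 = -36.521625
y = (124.312·-4919.909551 − -5102.187665·137.070) / -3621.828848 = -24.228938
|P − Q| = √((-36.521625 − -21.128)² + (-24.228938 − -18.133)²) = 16.556695

16.557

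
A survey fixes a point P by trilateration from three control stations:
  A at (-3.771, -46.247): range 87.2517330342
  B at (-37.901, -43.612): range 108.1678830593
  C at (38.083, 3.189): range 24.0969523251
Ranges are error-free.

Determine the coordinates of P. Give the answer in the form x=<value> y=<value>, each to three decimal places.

x=44.551 y=26.402

eq1: (x + 3.771)² + (y + 46.247)² = 87.2517330342²
eq2: (x + 37.901)² + (y + 43.612)² = 108.1678830593²
eq3: (x − 38.083)² + (y − 3.189)² = 24.0969523251²
eq1−eq3, eq1−eq2 (x²,y² cancel):
  83.708·x + 98.872·y = 6339.680966
  -68.260·x + 5.270·y = -2901.939113
det = 83.708·5.270 − 98.872·-68.260 = 7190.143880
x = (6339.680966·5.270 − 98.872·-2901.939113) / 7190.143880 = 44.551354
y = (83.708·-2901.939113 − 6339.680966·-68.260) / 7190.143880 = 26.401572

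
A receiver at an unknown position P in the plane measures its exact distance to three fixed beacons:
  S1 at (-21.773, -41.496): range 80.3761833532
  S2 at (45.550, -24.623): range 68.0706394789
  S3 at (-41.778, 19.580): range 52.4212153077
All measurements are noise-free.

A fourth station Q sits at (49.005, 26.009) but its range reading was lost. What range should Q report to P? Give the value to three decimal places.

40.617

eq1: (x + 21.773)² + (y + 41.496)² = 80.3761833532²
eq2: (x − 45.550)² + (y + 24.623)² = 68.0706394789²
eq3: (x + 41.778)² + (y − 19.580)² = 52.4212153077²
eq3−eq1, eq3−eq2 (x²,y² cancel):
  40.010·x − 122.152·y = -3645.143175
  174.656·x − 88.406·y = -1333.311200
det = 40.010·-88.406 − -122.152·174.656 = 17797.455652
x = (-3645.143175·-88.406 − -122.152·-1333.311200) / 17797.455652 = 8.955544
y = (40.010·-1333.311200 − -3645.143175·174.656) / 17797.455652 = 32.774367
|P − Q| = √((8.955544 − 49.005)² + (32.774367 − 26.009)²) = 40.616858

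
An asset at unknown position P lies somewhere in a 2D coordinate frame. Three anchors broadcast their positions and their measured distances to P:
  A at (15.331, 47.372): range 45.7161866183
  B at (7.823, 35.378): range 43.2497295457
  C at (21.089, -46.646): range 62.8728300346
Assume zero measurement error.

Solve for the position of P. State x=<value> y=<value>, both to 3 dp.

x=44.118 y=11.857

eq1: (x − 15.331)² + (y − 47.372)² = 45.7161866183²
eq2: (x − 7.823)² + (y − 35.378)² = 43.2497295457²
eq3: (x − 21.089)² + (y + 46.646)² = 62.8728300346²
eq2−eq3, eq2−eq1 (x²,y² cancel):
  26.532·x − 164.048·y = -774.660627
  15.016·x + 23.988·y = 946.913119
det = 26.532·23.988 − -164.048·15.016 = 3099.794384
x = (-774.660627·23.988 − -164.048·946.913119) / 3099.794384 = 44.117973
y = (26.532·946.913119 − -774.660627·15.016) / 3099.794384 = 11.857497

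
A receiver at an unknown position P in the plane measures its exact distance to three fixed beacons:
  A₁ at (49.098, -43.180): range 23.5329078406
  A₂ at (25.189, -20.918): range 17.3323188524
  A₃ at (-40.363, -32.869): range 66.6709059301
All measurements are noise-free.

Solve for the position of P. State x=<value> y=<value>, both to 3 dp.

x=26.092 y=-38.227

eq1: (x − 49.098)² + (y + 43.180)² = 23.5329078406²
eq2: (x − 25.189)² + (y + 20.918)² = 17.3323188524²
eq3: (x + 40.363)² + (y + 32.869)² = 66.6709059301²
eq1−eq2, eq1−eq3 (x²,y² cancel):
  -47.818·x + 44.524·y = -2949.689084
  -178.922·x + 20.622·y = -5456.795020
det = -47.818·20.622 − 44.524·-178.922 = 6980.220332
x = (-2949.689084·20.622 − 44.524·-5456.795020) / 6980.220332 = 26.092279
y = (-47.818·-5456.795020 − -2949.689084·-178.922) / 6980.220332 = -38.226766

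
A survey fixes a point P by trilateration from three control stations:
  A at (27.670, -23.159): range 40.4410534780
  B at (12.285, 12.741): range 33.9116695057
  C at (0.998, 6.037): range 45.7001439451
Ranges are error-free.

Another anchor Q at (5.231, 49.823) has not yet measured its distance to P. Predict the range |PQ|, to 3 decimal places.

eq1: (x − 27.670)² + (y + 23.159)² = 40.4410534780²
eq2: (x − 12.285)² + (y − 12.741)² = 33.9116695057²
eq3: (x − 0.998)² + (y − 6.037)² = 45.7001439451²
eq1−eq3, eq1−eq2 (x²,y² cancel):
  -53.344·x + 58.392·y = -1717.551158
  -30.770·x + 71.800·y = -503.236397
det = -53.344·71.800 − 58.392·-30.770 = -2033.377360
x = (-1717.551158·71.800 − 58.392·-503.236397) / -2033.377360 = 46.196636
y = (-53.344·-503.236397 − -1717.551158·-30.770) / -2033.377360 = 12.788776
|P − Q| = √((46.196636 − 5.231)² + (12.788776 − 49.823)²) = 55.224244

55.224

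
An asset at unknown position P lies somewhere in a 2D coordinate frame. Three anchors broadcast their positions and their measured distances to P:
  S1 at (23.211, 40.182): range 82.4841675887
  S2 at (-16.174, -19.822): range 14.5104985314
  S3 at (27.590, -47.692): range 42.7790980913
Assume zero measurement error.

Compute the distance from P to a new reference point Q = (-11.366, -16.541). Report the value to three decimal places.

eq1: (x − 23.211)² + (y − 40.182)² = 82.4841675887²
eq2: (x + 16.174)² + (y + 19.822)² = 14.5104985314²
eq3: (x − 27.590)² + (y + 47.692)² = 42.7790980913²
eq1−eq3, eq1−eq2 (x²,y² cancel):
  8.758·x − 175.748·y = 5855.977988
  -78.770·x − 120.008·y = 5094.249650
det = 8.758·-120.008 − -175.748·-78.770 = -14894.700024
x = (5855.977988·-120.008 − -175.748·5094.249650) / -14894.700024 = -12.926744
y = (8.758·5094.249650 − 5855.977988·-78.770) / -14894.700024 = -33.964486
|P − Q| = √((-12.926744 − -11.366)² + (-33.964486 − -16.541)²) = 17.493249

17.493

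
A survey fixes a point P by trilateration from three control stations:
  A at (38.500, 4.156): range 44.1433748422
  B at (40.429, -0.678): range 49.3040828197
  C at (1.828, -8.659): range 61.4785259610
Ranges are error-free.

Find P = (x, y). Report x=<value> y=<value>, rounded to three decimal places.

x=27.913 y=47.011

eq1: (x − 38.500)² + (y − 4.156)² = 44.1433748422²
eq2: (x − 40.429)² + (y + 0.678)² = 49.3040828197²
eq3: (x − 1.828)² + (y + 8.659)² = 61.4785259610²
eq1−eq3, eq1−eq2 (x²,y² cancel):
  -73.344·x − 25.630·y = -3252.174083
  3.858·x − 9.668·y = -346.813651
det = -73.344·-9.668 − -25.630·3.858 = 807.970332
x = (-3252.174083·-9.668 − -25.630·-346.813651) / 807.970332 = 27.913383
y = (-73.344·-346.813651 − -3252.174083·3.858) / 807.970332 = 47.011117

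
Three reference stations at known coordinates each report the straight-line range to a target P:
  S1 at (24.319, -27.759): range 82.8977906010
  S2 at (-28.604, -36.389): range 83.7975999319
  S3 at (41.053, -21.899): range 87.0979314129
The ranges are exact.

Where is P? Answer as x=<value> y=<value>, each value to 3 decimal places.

eq1: (x − 24.319)² + (y + 27.759)² = 82.8977906010²
eq2: (x + 28.604)² + (y + 36.389)² = 83.7975999319²
eq3: (x − 41.053)² + (y + 21.899)² = 87.0979314129²
eq2−eq1, eq2−eq3 (x²,y² cancel):
  105.846·x + 17.260·y = -630.378227
  139.314·x + 28.980·y = -541.445029
det = 105.846·28.980 − 17.260·139.314 = 662.857440
x = (-630.378227·28.980 − 17.260·-541.445029) / 662.857440 = -13.461446
y = (105.846·-541.445029 − -630.378227·139.314) / 662.857440 = 46.029086

x=-13.461 y=46.029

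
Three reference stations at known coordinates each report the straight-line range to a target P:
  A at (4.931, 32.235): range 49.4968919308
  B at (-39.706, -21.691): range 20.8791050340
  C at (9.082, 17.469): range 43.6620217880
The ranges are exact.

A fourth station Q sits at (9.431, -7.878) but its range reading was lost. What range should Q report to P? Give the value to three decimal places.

38.759

eq1: (x − 4.931)² + (y − 32.235)² = 49.4968919308²
eq2: (x + 39.706)² + (y + 21.691)² = 20.8791050340²
eq3: (x − 9.082)² + (y − 17.469)² = 43.6620217880²
eq1−eq3, eq1−eq2 (x²,y² cancel):
  8.302·x − 29.532·y = -132.191137
  -89.274·x − 107.852·y = 2997.661215
det = 8.302·-107.852 − -29.532·-89.274 = -3531.827072
x = (-132.191137·-107.852 − -29.532·2997.661215) / -3531.827072 = -29.102220
y = (8.302·2997.661215 − -132.191137·-89.274) / -3531.827072 = -3.704981
|P − Q| = √((-29.102220 − 9.431)² + (-3.704981 − -7.878)²) = 38.758524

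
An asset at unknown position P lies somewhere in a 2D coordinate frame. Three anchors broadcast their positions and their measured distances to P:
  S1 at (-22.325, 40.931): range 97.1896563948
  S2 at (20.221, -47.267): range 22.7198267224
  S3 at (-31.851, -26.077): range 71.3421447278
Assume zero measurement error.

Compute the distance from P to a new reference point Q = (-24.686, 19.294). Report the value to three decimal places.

eq1: (x + 22.325)² + (y − 40.931)² = 97.1896563948²
eq2: (x − 20.221)² + (y + 47.267)² = 22.7198267224²
eq3: (x + 31.851)² + (y + 26.077)² = 71.3421447278²
eq2−eq3, eq2−eq1 (x²,y² cancel):
  -104.144·x + 42.380·y = -5522.073088
  -85.092·x + 176.396·y = -9398.944528
det = -104.144·176.396 − 42.380·-85.092 = -14764.386064
x = (-5522.073088·176.396 − 42.380·-9398.944528) / -14764.386064 = 38.995481
y = (-104.144·-9398.944528 − -5522.073088·-85.092) / -14764.386064 = -34.472103
|P − Q| = √((38.995481 − -24.686)² + (-34.472103 − 19.294)²) = 83.343415

83.343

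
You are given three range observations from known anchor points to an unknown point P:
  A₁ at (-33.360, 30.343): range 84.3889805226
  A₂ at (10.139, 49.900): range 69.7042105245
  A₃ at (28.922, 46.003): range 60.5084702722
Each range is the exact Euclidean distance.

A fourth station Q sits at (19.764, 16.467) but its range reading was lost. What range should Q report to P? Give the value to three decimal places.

eq1: (x + 33.360)² + (y − 30.343)² = 84.3889805226²
eq2: (x − 10.139)² + (y − 49.900)² = 69.7042105245²
eq3: (x − 28.922)² + (y − 46.003)² = 60.5084702722²
eq1−eq2, eq1−eq3 (x²,y² cancel):
  86.998·x + 39.114·y = 2822.045141
  124.564·x + 31.320·y = 4379.395903
det = 86.998·31.320 − 39.114·124.564 = -2147.418936
x = (2822.045141·31.320 − 39.114·4379.395903) / -2147.418936 = 38.608786
y = (86.998·4379.395903 − 2822.045141·124.564) / -2147.418936 = -13.725060
|P − Q| = √((38.608786 − 19.764)² + (-13.725060 − 16.467)²) = 35.590539

35.591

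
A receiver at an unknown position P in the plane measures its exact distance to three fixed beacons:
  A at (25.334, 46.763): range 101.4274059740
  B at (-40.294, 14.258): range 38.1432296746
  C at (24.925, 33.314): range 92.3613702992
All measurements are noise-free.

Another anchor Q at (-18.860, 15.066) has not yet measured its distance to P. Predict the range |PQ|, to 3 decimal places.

48.127

eq1: (x − 25.334)² + (y − 46.763)² = 101.4274059740²
eq2: (x + 40.294)² + (y − 14.258)² = 38.1432296746²
eq3: (x − 24.925)² + (y − 33.314)² = 92.3613702992²
eq3−eq2, eq3−eq1 (x²,y² cancel):
  -130.438·x − 38.112·y = 7171.535533
  0.818·x + 26.898·y = -659.384455
det = -130.438·26.898 − -38.112·0.818 = -3477.345708
x = (7171.535533·26.898 − -38.112·-659.384455) / -3477.345708 = -48.246426
y = (-130.438·-659.384455 − 7171.535533·0.818) / -3477.345708 = -23.047025
|P − Q| = √((-48.246426 − -18.860)² + (-23.047025 − 15.066)²) = 48.126549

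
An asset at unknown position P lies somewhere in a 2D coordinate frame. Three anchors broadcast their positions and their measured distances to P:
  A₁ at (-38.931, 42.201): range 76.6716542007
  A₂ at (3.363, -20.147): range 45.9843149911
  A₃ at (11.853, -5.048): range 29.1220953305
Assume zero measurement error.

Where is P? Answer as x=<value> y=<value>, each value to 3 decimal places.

eq1: (x + 38.931)² + (y − 42.201)² = 76.6716542007²
eq2: (x − 3.363)² + (y + 20.147)² = 45.9843149911²
eq3: (x − 11.853)² + (y + 5.048)² = 29.1220953305²
eq2−eq1, eq2−eq3 (x²,y² cancel):
  -84.588·x + 124.696·y = -884.649549
  16.980·x + 30.198·y = 1015.225324
det = -84.588·30.198 − 124.696·16.980 = -4671.726504
x = (-884.649549·30.198 − 124.696·1015.225324) / -4671.726504 = 32.816387
y = (-84.588·1015.225324 − -884.649549·16.980) / -4671.726504 = 15.166669

x=32.816 y=15.167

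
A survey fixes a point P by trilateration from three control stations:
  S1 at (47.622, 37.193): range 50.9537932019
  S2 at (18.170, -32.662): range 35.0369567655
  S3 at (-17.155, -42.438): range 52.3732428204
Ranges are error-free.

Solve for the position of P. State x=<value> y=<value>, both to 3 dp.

x=11.107 y=1.656

eq1: (x − 47.622)² + (y − 37.193)² = 50.9537932019²
eq2: (x − 18.170)² + (y + 32.662)² = 35.0369567655²
eq3: (x + 17.155)² + (y + 42.438)² = 52.3732428204²
eq2−eq1, eq2−eq3 (x²,y² cancel):
  58.904·x + 139.710·y = 885.518287
  -70.650·x − 19.552·y = -817.045499
det = 58.904·-19.552 − 139.710·-70.650 = 8718.820492
x = (885.518287·-19.552 − 139.710·-817.045499) / 8718.820492 = 11.106522
y = (58.904·-817.045499 − 885.518287·-70.650) / 8718.820492 = 1.655570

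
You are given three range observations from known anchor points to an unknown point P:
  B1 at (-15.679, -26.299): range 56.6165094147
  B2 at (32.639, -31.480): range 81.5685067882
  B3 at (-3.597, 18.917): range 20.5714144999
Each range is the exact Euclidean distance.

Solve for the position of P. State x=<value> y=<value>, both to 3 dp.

eq1: (x + 15.679)² + (y + 26.299)² = 56.6165094147²
eq2: (x − 32.639)² + (y + 31.480)² = 81.5685067882²
eq3: (x + 3.597)² + (y − 18.917)² = 20.5714144999²
eq3−eq1, eq3−eq2 (x²,y² cancel):
  -24.164·x − 90.432·y = -2215.568900
  72.472·x − 100.794·y = -4544.734782
det = -24.164·-100.794 − -90.432·72.472 = 8989.374120
x = (-2215.568900·-100.794 − -90.432·-4544.734782) / 8989.374120 = -20.877249
y = (-24.164·-4544.734782 − -2215.568900·72.472) / 8989.374120 = 30.078366

x=-20.877 y=30.078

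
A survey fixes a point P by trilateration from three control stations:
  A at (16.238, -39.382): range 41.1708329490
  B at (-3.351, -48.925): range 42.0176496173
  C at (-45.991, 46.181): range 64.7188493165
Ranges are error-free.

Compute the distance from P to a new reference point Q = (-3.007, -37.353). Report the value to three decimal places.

eq1: (x − 16.238)² + (y + 39.382)² = 41.1708329490²
eq2: (x + 3.351)² + (y + 48.925)² = 42.0176496173²
eq3: (x + 45.991)² + (y − 46.181)² = 64.7188493165²
eq1−eq3, eq1−eq2 (x²,y² cancel):
  -124.458·x + 171.126·y = -60.249697
  -39.178·x − 19.086·y = 519.824864
det = -124.458·-19.086 − 171.126·-39.178 = 9079.779816
x = (-60.249697·-19.086 − 171.126·519.824864) / 9079.779816 = -9.670457
y = (-124.458·519.824864 − -60.249697·-39.178) / 9079.779816 = -7.385292
|P − Q| = √((-9.670457 − -3.007)² + (-7.385292 − -37.353)²) = 30.699596

30.700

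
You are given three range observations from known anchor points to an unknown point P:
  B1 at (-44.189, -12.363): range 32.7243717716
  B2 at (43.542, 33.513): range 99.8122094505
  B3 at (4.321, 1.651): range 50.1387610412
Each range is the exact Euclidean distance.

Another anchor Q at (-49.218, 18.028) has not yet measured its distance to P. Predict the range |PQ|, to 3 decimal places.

eq1: (x + 44.189)² + (y + 12.363)² = 32.7243717716²
eq2: (x − 43.542)² + (y − 33.513)² = 99.8122094505²
eq3: (x − 4.321)² + (y − 1.651)² = 50.1387610412²
eq1−eq2, eq1−eq3 (x²,y² cancel):
  175.462·x + 91.752·y = -7978.077205
  97.020·x + 28.028·y = -3527.125499
det = 175.462·28.028 − 91.752·97.020 = -3983.930104
x = (-7978.077205·28.028 − 91.752·-3527.125499) / -3983.930104 = -25.103671
y = (175.462·-3527.125499 − -7978.077205·97.020) / -3983.930104 = -38.945602
|P − Q| = √((-25.103671 − -49.218)² + (-38.945602 − 18.028)²) = 61.866729

61.867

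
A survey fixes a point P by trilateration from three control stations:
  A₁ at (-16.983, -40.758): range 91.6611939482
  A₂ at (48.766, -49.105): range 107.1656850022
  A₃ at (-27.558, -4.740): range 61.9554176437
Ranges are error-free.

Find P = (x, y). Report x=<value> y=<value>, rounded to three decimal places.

eq1: (x + 16.983)² + (y + 40.758)² = 91.6611939482²
eq2: (x − 48.766)² + (y + 49.105)² = 107.1656850022²
eq3: (x + 27.558)² + (y + 4.740)² = 61.9554176437²
eq3−eq2, eq3−eq1 (x²,y² cancel):
  152.648·x − 88.730·y = -3638.497450
  21.150·x − 72.036·y = -3395.574812
det = 152.648·-72.036 − -88.730·21.150 = -9119.511828
x = (-3638.497450·-72.036 − -88.730·-3395.574812) / -9119.511828 = 4.297001
y = (152.648·-3395.574812 − -3638.497450·21.150) / -9119.511828 = 48.398806

x=4.297 y=48.399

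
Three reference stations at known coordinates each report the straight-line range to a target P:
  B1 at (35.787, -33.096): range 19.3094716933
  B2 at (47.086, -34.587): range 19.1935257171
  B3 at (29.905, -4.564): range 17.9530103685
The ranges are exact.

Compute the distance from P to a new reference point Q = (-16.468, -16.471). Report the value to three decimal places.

60.510

eq1: (x − 35.787)² + (y + 33.096)² = 19.3094716933²
eq2: (x − 47.086)² + (y + 34.587)² = 19.1935257171²
eq3: (x − 29.905)² + (y + 4.564)² = 17.9530103685²
eq1−eq3, eq1−eq2 (x²,y² cancel):
  -11.764·x + 57.064·y = -1410.370348
  22.598·x − 2.982·y = 1041.761648
det = -11.764·-2.982 − 57.064·22.598 = -1254.452024
x = (-1410.370348·-2.982 − 57.064·1041.761648) / -1254.452024 = 44.036249
y = (-11.764·1041.761648 − -1410.370348·22.598) / -1254.452024 = -15.637318
|P − Q| = √((44.036249 − -16.468)² + (-15.637318 − -16.471)²) = 60.509993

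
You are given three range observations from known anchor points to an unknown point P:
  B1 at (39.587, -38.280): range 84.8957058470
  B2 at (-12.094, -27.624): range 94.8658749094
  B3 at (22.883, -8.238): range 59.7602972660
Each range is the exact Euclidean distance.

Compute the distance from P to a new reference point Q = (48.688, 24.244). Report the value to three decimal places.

eq1: (x − 39.587)² + (y + 38.280)² = 84.8957058470²
eq2: (x + 12.094)² + (y + 27.624)² = 94.8658749094²
eq3: (x − 22.883)² + (y + 8.238)² = 59.7602972660²
eq2−eq1, eq2−eq3 (x²,y² cancel):
  103.362·x − 21.312·y = 3915.392108
  69.954·x + 38.772·y = 5110.387214
det = 103.362·38.772 − -21.312·69.954 = 5498.411112
x = (3915.392108·38.772 − -21.312·5110.387214) / 5498.411112 = 47.417363
y = (103.362·5110.387214 − 3915.392108·69.954) / 5498.411112 = 46.253817
|P − Q| = √((47.417363 − 48.688)² + (46.253817 − 24.244)²) = 22.046464

22.046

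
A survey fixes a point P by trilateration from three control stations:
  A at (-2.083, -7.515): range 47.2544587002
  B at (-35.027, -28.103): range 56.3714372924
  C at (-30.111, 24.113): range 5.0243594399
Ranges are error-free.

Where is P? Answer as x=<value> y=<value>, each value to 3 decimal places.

x=-32.989 y=28.232

eq1: (x + 2.083)² + (y + 7.515)² = 47.2544587002²
eq2: (x + 35.027)² + (y + 28.103)² = 56.3714372924²
eq3: (x + 30.111)² + (y − 24.113)² = 5.0243594399²
eq2−eq3, eq2−eq1 (x²,y² cancel):
  9.832·x + 104.432·y = 2623.934507
  65.888·x + 41.176·y = -1011.100149
det = 9.832·41.176 − 104.432·65.888 = -6475.973184
x = (2623.934507·41.176 − 104.432·-1011.100149) / -6475.973184 = -32.988762
y = (9.832·-1011.100149 − 2623.934507·65.888) / -6475.973184 = 28.231577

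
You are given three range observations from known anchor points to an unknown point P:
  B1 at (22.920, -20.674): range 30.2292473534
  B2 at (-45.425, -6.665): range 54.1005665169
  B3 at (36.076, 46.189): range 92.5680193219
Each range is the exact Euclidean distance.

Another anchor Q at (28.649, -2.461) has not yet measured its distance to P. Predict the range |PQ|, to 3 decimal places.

eq1: (x − 22.920)² + (y + 20.674)² = 30.2292473534²
eq2: (x + 45.425)² + (y + 6.665)² = 54.1005665169²
eq3: (x − 36.076)² + (y − 46.189)² = 92.5680193219²
eq1−eq3, eq1−eq2 (x²,y² cancel):
  26.312·x + 133.726·y = -5172.869985
  -136.690·x + 28.018·y = -857.951728
det = 26.312·28.018 − 133.726·-136.690 = 19016.216556
x = (-5172.869985·28.018 − 133.726·-857.951728) / 19016.216556 = -1.588277
y = (26.312·-857.951728 − -5172.869985·-136.690) / 19016.216556 = -38.370094
|P − Q| = √((-1.588277 − 28.649)² + (-38.370094 − -2.461)²) = 46.944179

46.944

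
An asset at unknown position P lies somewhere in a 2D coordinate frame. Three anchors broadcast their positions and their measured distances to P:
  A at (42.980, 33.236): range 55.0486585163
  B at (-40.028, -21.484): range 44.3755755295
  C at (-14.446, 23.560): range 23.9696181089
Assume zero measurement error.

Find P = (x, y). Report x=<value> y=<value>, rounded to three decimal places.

x=-2.773 y=2.625

eq1: (x − 42.980)² + (y − 33.236)² = 55.0486585163²
eq2: (x + 40.028)² + (y + 21.484)² = 44.3755755295²
eq3: (x + 14.446)² + (y − 23.560)² = 23.9696181089²
eq2−eq3, eq2−eq1 (x²,y² cancel):
  51.164·x + 90.088·y = 94.606587
  166.016·x + 109.440·y = -173.054045
det = 51.164·109.440 − 90.088·166.016 = -9356.661248
x = (94.606587·109.440 − 90.088·-173.054045) / -9356.661248 = -2.772767
y = (51.164·-173.054045 − 94.606587·166.016) / -9356.661248 = 2.624905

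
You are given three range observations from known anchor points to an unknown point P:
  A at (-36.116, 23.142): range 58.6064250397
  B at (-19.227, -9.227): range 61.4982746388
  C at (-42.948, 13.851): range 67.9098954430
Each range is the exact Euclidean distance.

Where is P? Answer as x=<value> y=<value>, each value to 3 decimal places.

eq1: (x + 36.116)² + (y − 23.142)² = 58.6064250397²
eq2: (x + 19.227)² + (y + 9.227)² = 61.4982746388²
eq3: (x + 42.948)² + (y − 13.851)² = 67.9098954430²
eq3−eq1, eq3−eq2 (x²,y² cancel):
  13.664·x + 18.582·y = 980.577558
  47.442·x − 46.156·y = -751.849731
det = 13.664·-46.156 − 18.582·47.442 = -1512.242828
x = (980.577558·-46.156 − 18.582·-751.849731) / -1512.242828 = 20.690239
y = (13.664·-751.849731 − 980.577558·47.442) / -1512.242828 = 37.556029

x=20.690 y=37.556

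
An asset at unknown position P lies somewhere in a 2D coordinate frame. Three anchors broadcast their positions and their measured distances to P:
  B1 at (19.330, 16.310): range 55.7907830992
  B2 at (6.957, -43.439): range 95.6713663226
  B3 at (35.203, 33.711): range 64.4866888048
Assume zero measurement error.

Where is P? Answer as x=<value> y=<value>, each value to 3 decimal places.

x=-28.189 y=45.543

eq1: (x − 19.330)² + (y − 16.310)² = 55.7907830992²
eq2: (x − 6.957)² + (y + 43.439)² = 95.6713663226²
eq3: (x − 35.203)² + (y − 33.711)² = 64.4866888048²
eq2−eq1, eq2−eq3 (x²,y² cancel):
  24.746·x + 119.498·y = 4744.717285
  56.492·x + 154.300·y = 5434.813461
det = 24.746·154.300 − 119.498·56.492 = -2932.373216
x = (4744.717285·154.300 − 119.498·5434.813461) / -2932.373216 = -28.188956
y = (24.746·5434.813461 − 4744.717285·56.492) / -2932.373216 = 45.542864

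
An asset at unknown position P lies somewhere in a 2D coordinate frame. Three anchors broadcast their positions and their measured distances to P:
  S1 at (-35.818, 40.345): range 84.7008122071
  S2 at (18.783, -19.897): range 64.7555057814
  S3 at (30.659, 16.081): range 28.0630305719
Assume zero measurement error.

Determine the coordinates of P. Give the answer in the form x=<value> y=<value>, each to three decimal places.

x=48.834 y=37.463

eq1: (x + 35.818)² + (y − 40.345)² = 84.7008122071²
eq2: (x − 18.783)² + (y + 19.897)² = 64.7555057814²
eq3: (x − 30.659)² + (y − 16.081)² = 28.0630305719²
eq2−eq3, eq2−eq1 (x²,y² cancel):
  23.752·x + 71.956·y = 3855.622988
  -109.202·x + 120.484·y = -818.995609
det = 23.752·120.484 − 71.956·-109.202 = 10719.475080
x = (3855.622988·120.484 − 71.956·-818.995609) / 10719.475080 = 48.833784
y = (23.752·-818.995609 − 3855.622988·-109.202) / 10719.475080 = 37.463491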